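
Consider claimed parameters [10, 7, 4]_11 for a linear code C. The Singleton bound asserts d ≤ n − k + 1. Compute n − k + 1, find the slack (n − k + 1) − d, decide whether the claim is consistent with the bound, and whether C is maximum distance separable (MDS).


Singleton RHS = n − k + 1 = 4, slack = 0, bound satisfied, MDS.

Singleton bound: d ≤ n − k + 1.
Here n = 10, k = 7, so n − k + 1 = 4.
Given d = 4, check d ≤ 4: YES.
Slack = (n − k + 1) − d = 0.
The code is MDS (slack = 0).
Description: the claimed parameters are [10, 7, 4]_11; such a code would be MDS (meets Singleton bound).


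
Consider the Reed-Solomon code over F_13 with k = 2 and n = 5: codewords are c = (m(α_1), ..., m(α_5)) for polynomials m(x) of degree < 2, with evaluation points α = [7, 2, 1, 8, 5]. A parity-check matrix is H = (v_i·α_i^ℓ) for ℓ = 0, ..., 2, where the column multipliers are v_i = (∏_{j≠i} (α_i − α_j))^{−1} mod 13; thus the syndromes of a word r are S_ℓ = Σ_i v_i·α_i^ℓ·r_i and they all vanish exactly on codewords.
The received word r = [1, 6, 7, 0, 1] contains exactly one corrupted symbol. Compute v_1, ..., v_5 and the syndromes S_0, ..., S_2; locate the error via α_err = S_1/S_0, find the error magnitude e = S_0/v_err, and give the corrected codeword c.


S = (9, 6, 4), error at position 5, error magnitude e = 11, c = [1, 6, 7, 0, 3].

Step 1: column multipliers v_i = (∏_{j≠i}(α_i − α_j))^{−1} mod 13.
  i = 1 (α = 7): (7−2)(7−1)(7−8)(7−5) = 5·6·(−1)·2 = −60 ≡ 5, so v_1 = 5^{−1} = 8 (mod 13).
  i = 2 (α = 2): (2−7)(2−1)(2−8)(2−5) = (−5)·1·(−6)·(−3) = −90 ≡ 1, so v_2 = 1^{−1} = 1 (mod 13).
  i = 3 (α = 1): (1−7)(1−2)(1−8)(1−5) = (−6)·(−1)·(−7)·(−4) = 168 ≡ 12, so v_3 = 12^{−1} = 12 (mod 13).
  i = 4 (α = 8): (8−7)(8−2)(8−1)(8−5) = 1·6·7·3 = 126 ≡ 9, so v_4 = 9^{−1} = 3 (mod 13).
  i = 5 (α = 5): (5−7)(5−2)(5−1)(5−8) = (−2)·3·4·(−3) = 72 ≡ 7, so v_5 = 7^{−1} = 2 (mod 13).
  v = [8, 1, 12, 3, 2].
Step 2: syndromes of r = [1, 6, 7, 0, 1] (all sums mod 13).
  S_0 = Σ v_i r_i = 8·1 + 1·6 + 12·7 + 3·0 + 2·1 = 100 ≡ 9.
  S_1 = Σ v_i α_i r_i = 8·7·1 + 1·2·6 + 12·1·7 + 3·8·0 + 2·5·1 = 162 ≡ 6.
  α_i^2 mod 13 = [10, 4, 1, 12, 12].
  S_2 = Σ v_i α_i^2 r_i = 8·10·1 + 1·4·6 + 12·1·7 + 3·12·0 + 2·12·1 = 212 ≡ 4.
  S = (9, 6, 4) ≠ 0, so r is not a codeword (an error is present).
Step 3: locate the error. For a single error e at position i, S_ℓ = v_i·e·α_i^ℓ, so α_err = S_1/S_0.
  S_0^{−1} = 9^{−1} = 3 (mod 13), so α_err = 6·3 = 18 ≡ 5 = α_5. Error position i = 5.
  Consistency check: S_2/S_1 = 4·11 = 44 ≡ 5 = α_err ✓ (single-error assumption holds).
Step 4: error magnitude e = S_0/v_5 = S_0·∏_{j≠5}(α_5 − α_j) = 9·7 = 63 ≡ 11 (mod 13).
Step 5: correct position 5: c_5 = r_5 − e = 1 − 11 ≡ 3 (mod 13). Hence c = [1, 6, 7, 0, 3].
  Check: interpolating c through the α_i gives m(x) = 8 + 12·x (degree < 2) with m(α_i) = c_i for every i, so c is indeed a codeword.


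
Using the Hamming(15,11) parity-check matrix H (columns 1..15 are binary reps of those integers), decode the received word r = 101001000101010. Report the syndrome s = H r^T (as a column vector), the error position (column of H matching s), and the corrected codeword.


s = (1, 1, 0, 0)^T, error position = 12, corrected codeword c = 101001000100010

Compute s = H r^T mod 2 one row at a time:
  s_1 = 0 + 0 + 1 + 0 + 1 + 0 + 1 + 0 = 3 ≡ 1 (mod 2).
  s_2 = 0 + 0 + 1 + 0 + 1 + 0 + 1 + 0 = 3 ≡ 1 (mod 2).
  s_3 = 0 + 1 + 1 + 0 + 1 + 0 + 1 + 0 = 4 ≡ 0 (mod 2).
  s_4 = 1 + 1 + 0 + 0 + 0 + 0 + 0 + 0 = 2 ≡ 0 (mod 2).
s = (1, 1, 0, 0)^T — this equals column 12 of H (binary 1100), so error is at position 12.
Correct: flip bit 12 of r = 101001000101010 to get c = 101001000100010.


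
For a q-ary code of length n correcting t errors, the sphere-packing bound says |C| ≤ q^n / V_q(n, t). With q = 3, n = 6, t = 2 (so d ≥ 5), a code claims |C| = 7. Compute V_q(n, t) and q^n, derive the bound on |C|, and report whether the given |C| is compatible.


V_q(n, t) = 73, q^n = 729, Hamming bound = 9, |C| = 7 ≤ bound (satisfied).

Step 1: Compute V_q(n, t) = Σ_{j=0}^2 C(n, j) (q−1)^j.
  j = 0: C(6,0)·(2)^0 = 1·1 = 1.
  j = 1: C(6,1)·(2)^1 = 6·2 = 12.
  j = 2: C(6,2)·(2)^2 = 15·4 = 60.
  V_q(n, t) = 1 + 12 + 60 = 73.
Step 2: q^n = 3^6 = 729.
Step 3: Hamming bound ⌊q^n / V_q(n,t)⌋ = ⌊729/73⌋ = 9.
Step 4: Compare |C| = 7 to 9: satisfied.
The claimed |C| lies below the Hamming bound.


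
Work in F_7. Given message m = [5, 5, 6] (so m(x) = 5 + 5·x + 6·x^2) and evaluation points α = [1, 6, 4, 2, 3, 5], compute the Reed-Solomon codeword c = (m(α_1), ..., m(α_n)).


c = [2, 6, 2, 4, 4, 5]

Message polynomial: m(x) = 5 + 5·x + 6·x^2 (mod 7).
For each evaluation point α_i, compute m(α_i) mod 7:
  α_1 = 1: Horner steps 6 → 4 → 2, so m(1) = 2.
  α_2 = 6: Horner steps 6 → 6 → 6, so m(6) = 6.
  α_3 = 4: Horner steps 6 → 1 → 2, so m(4) = 2.
  α_4 = 2: Horner steps 6 → 3 → 4, so m(2) = 4.
  α_5 = 3: Horner steps 6 → 2 → 4, so m(3) = 4.
  α_6 = 5: Horner steps 6 → 0 → 5, so m(5) = 5.
Codeword c = [2, 6, 2, 4, 4, 5] ∈ F_7^6.


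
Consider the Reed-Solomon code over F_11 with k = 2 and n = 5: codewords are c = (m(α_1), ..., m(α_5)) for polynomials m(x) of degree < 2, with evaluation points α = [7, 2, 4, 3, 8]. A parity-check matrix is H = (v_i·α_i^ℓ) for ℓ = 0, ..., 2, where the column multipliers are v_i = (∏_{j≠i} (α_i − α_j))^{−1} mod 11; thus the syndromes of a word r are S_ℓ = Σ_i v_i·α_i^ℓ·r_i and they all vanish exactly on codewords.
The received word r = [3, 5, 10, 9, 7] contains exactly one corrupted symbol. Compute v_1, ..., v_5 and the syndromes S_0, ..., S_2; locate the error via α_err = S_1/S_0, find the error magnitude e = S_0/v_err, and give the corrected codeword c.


S = (4, 5, 9), error at position 3, error magnitude e = 8, c = [3, 5, 2, 9, 7].

Step 1: column multipliers v_i = (∏_{j≠i}(α_i − α_j))^{−1} mod 11.
  i = 1 (α = 7): (7−2)(7−4)(7−3)(7−8) = 5·3·4·(−1) = −60 ≡ 6, so v_1 = 6^{−1} = 2 (mod 11).
  i = 2 (α = 2): (2−7)(2−4)(2−3)(2−8) = (−5)·(−2)·(−1)·(−6) = 60 ≡ 5, so v_2 = 5^{−1} = 9 (mod 11).
  i = 3 (α = 4): (4−7)(4−2)(4−3)(4−8) = (−3)·2·1·(−4) = 24 ≡ 2, so v_3 = 2^{−1} = 6 (mod 11).
  i = 4 (α = 3): (3−7)(3−2)(3−4)(3−8) = (−4)·1·(−1)·(−5) = −20 ≡ 2, so v_4 = 2^{−1} = 6 (mod 11).
  i = 5 (α = 8): (8−7)(8−2)(8−4)(8−3) = 1·6·4·5 = 120 ≡ 10, so v_5 = 10^{−1} = 10 (mod 11).
  v = [2, 9, 6, 6, 10].
Step 2: syndromes of r = [3, 5, 10, 9, 7] (all sums mod 11).
  S_0 = Σ v_i r_i = 2·3 + 9·5 + 6·10 + 6·9 + 10·7 = 235 ≡ 4.
  S_1 = Σ v_i α_i r_i = 2·7·3 + 9·2·5 + 6·4·10 + 6·3·9 + 10·8·7 = 1094 ≡ 5.
  α_i^2 mod 11 = [5, 4, 5, 9, 9].
  S_2 = Σ v_i α_i^2 r_i = 2·5·3 + 9·4·5 + 6·5·10 + 6·9·9 + 10·9·7 = 1626 ≡ 9.
  S = (4, 5, 9) ≠ 0, so r is not a codeword (an error is present).
Step 3: locate the error. For a single error e at position i, S_ℓ = v_i·e·α_i^ℓ, so α_err = S_1/S_0.
  S_0^{−1} = 4^{−1} = 3 (mod 11), so α_err = 5·3 = 15 ≡ 4 = α_3. Error position i = 3.
  Consistency check: S_2/S_1 = 9·9 = 81 ≡ 4 = α_err ✓ (single-error assumption holds).
Step 4: error magnitude e = S_0/v_3 = S_0·∏_{j≠3}(α_3 − α_j) = 4·2 = 8 ≡ 8 (mod 11).
Step 5: correct position 3: c_3 = r_3 − e = 10 − 8 ≡ 2 (mod 11). Hence c = [3, 5, 2, 9, 7].
  Check: interpolating c through the α_i gives m(x) = 8 + 4·x (degree < 2) with m(α_i) = c_i for every i, so c is indeed a codeword.


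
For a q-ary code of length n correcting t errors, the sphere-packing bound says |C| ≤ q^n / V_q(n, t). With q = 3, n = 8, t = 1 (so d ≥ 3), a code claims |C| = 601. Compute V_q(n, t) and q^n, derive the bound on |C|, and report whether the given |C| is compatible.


V_q(n, t) = 17, q^n = 6561, Hamming bound = 385, |C| = 601 > bound (violated).

Step 1: Compute V_q(n, t) = Σ_{j=0}^1 C(n, j) (q−1)^j.
  j = 0: C(8,0)·(2)^0 = 1·1 = 1.
  j = 1: C(8,1)·(2)^1 = 8·2 = 16.
  V_q(n, t) = 1 + 16 = 17.
Step 2: q^n = 3^8 = 6561.
Step 3: Hamming bound ⌊q^n / V_q(n,t)⌋ = ⌊6561/17⌋ = 385.
Step 4: Compare |C| = 601 to 385: violated.
The claimed |C| lies above the Hamming bound, so no 3-ary code of length 8 with d ≥ 3 can have 601 codewords.


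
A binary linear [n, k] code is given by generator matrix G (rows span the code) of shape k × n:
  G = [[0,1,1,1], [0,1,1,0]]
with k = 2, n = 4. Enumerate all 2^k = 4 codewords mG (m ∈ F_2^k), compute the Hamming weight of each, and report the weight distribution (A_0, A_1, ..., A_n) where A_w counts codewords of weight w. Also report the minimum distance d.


Weight distribution: A_0 = 1, A_1 = 1, A_2 = 1, A_3 = 1. Minimum distance d = 1.

Enumerate all 2^2 = 4 messages m ∈ F_2^2.
For each, compute codeword c = mG in F_2^4, then tally its weight.
  m = 00 → c = 0000, weight = 0.
  m = 10 → c = 0111, weight = 3.
  m = 01 → c = 0110, weight = 2.
  m = 11 → c = 0001, weight = 1.
Tally weights:
  weight 0: 1 codewords.
  weight 1: 1 codewords.
  weight 2: 1 codewords.
  weight 3: 1 codewords.
Minimum distance d = smallest w > 0 with A_w > 0 = 1.
Sanity: Σ A_w = 4 = 2^2 = 4 ✓.


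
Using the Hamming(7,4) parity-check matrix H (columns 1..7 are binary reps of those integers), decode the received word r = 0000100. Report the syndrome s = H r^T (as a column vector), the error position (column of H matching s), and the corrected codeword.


s = (1, 0, 1)^T, error position = 5, corrected codeword c = 0000000

Compute s = H r^T mod 2 one row at a time:
  s_1 = 0 + 1 + 0 + 0 = 1 ≡ 1 (mod 2).
  s_2 = 0 + 0 + 0 + 0 = 0 ≡ 0 (mod 2).
  s_3 = 0 + 0 + 1 + 0 = 1 ≡ 1 (mod 2).
s = (1, 0, 1)^T — this equals column 5 of H (binary 101), so error is at position 5.
Correct: flip bit 5 of r = 0000100 to get c = 0000000.


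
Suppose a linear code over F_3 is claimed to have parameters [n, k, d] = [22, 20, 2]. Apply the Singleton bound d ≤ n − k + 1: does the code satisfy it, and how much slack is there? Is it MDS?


Singleton RHS = n − k + 1 = 3, slack = 1, bound satisfied, not MDS.

Singleton bound: d ≤ n − k + 1.
Here n = 22, k = 20, so n − k + 1 = 3.
Given d = 2, check d ≤ 3: YES.
Slack = (n − k + 1) − d = 1.
The code is NOT MDS (slack = 1 > 0).
Description: the claimed parameters are [22, 20, 2]_3; such a code would be non-MDS.


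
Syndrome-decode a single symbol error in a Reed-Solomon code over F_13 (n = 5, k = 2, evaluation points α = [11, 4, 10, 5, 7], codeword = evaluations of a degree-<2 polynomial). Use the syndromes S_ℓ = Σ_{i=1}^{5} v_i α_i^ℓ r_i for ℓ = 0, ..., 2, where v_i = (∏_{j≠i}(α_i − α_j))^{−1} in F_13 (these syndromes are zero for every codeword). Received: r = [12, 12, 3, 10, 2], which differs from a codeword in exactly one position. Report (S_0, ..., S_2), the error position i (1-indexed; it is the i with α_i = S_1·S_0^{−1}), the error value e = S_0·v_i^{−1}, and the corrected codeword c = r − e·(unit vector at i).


S = (7, 2, 8), error at position 2, error magnitude e = 11, c = [12, 1, 3, 10, 2].

Step 1: column multipliers v_i = (∏_{j≠i}(α_i − α_j))^{−1} mod 13.
  i = 1 (α = 11): (11−4)(11−10)(11−5)(11−7) = 7·1·6·4 = 168 ≡ 12, so v_1 = 12^{−1} = 12 (mod 13).
  i = 2 (α = 4): (4−11)(4−10)(4−5)(4−7) = (−7)·(−6)·(−1)·(−3) = 126 ≡ 9, so v_2 = 9^{−1} = 3 (mod 13).
  i = 3 (α = 10): (10−11)(10−4)(10−5)(10−7) = (−1)·6·5·3 = −90 ≡ 1, so v_3 = 1^{−1} = 1 (mod 13).
  i = 4 (α = 5): (5−11)(5−4)(5−10)(5−7) = (−6)·1·(−5)·(−2) = −60 ≡ 5, so v_4 = 5^{−1} = 8 (mod 13).
  i = 5 (α = 7): (7−11)(7−4)(7−10)(7−5) = (−4)·3·(−3)·2 = 72 ≡ 7, so v_5 = 7^{−1} = 2 (mod 13).
  v = [12, 3, 1, 8, 2].
Step 2: syndromes of r = [12, 12, 3, 10, 2] (all sums mod 13).
  S_0 = Σ v_i r_i = 12·12 + 3·12 + 1·3 + 8·10 + 2·2 = 267 ≡ 7.
  S_1 = Σ v_i α_i r_i = 12·11·12 + 3·4·12 + 1·10·3 + 8·5·10 + 2·7·2 = 2186 ≡ 2.
  α_i^2 mod 13 = [4, 3, 9, 12, 10].
  S_2 = Σ v_i α_i^2 r_i = 12·4·12 + 3·3·12 + 1·9·3 + 8·12·10 + 2·10·2 = 1711 ≡ 8.
  S = (7, 2, 8) ≠ 0, so r is not a codeword (an error is present).
Step 3: locate the error. For a single error e at position i, S_ℓ = v_i·e·α_i^ℓ, so α_err = S_1/S_0.
  S_0^{−1} = 7^{−1} = 2 (mod 13), so α_err = 2·2 = 4 ≡ 4 = α_2. Error position i = 2.
  Consistency check: S_2/S_1 = 8·7 = 56 ≡ 4 = α_err ✓ (single-error assumption holds).
Step 4: error magnitude e = S_0/v_2 = S_0·∏_{j≠2}(α_2 − α_j) = 7·9 = 63 ≡ 11 (mod 13).
Step 5: correct position 2: c_2 = r_2 − e = 12 − 11 ≡ 1 (mod 13). Hence c = [12, 1, 3, 10, 2].
  Check: interpolating c through the α_i gives m(x) = 4 + 9·x (degree < 2) with m(α_i) = c_i for every i, so c is indeed a codeword.


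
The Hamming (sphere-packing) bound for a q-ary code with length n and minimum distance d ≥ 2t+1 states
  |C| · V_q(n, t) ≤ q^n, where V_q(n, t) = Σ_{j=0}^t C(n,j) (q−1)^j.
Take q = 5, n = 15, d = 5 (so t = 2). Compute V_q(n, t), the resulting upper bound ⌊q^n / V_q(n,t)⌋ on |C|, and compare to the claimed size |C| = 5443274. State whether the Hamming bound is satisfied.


V_q(n, t) = 1741, q^n = 30517578125, Hamming bound = 17528764, |C| = 5443274 ≤ bound (satisfied).

Step 1: Compute V_q(n, t) = Σ_{j=0}^2 C(n, j) (q−1)^j.
  j = 0: C(15,0)·(4)^0 = 1·1 = 1.
  j = 1: C(15,1)·(4)^1 = 15·4 = 60.
  j = 2: C(15,2)·(4)^2 = 105·16 = 1680.
  V_q(n, t) = 1 + 60 + 1680 = 1741.
Step 2: q^n = 5^15 = 30517578125.
Step 3: Hamming bound ⌊q^n / V_q(n,t)⌋ = ⌊30517578125/1741⌋ = 17528764.
Step 4: Compare |C| = 5443274 to 17528764: satisfied.
The claimed |C| lies below the Hamming bound.


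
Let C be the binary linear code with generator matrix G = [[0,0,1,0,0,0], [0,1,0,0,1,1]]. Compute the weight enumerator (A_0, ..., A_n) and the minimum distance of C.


Weight distribution: A_0 = 1, A_1 = 1, A_3 = 1, A_4 = 1. Minimum distance d = 1.

Enumerate all 2^2 = 4 messages m ∈ F_2^2.
For each, compute codeword c = mG in F_2^6, then tally its weight.
  m = 00 → c = 000000, weight = 0.
  m = 10 → c = 001000, weight = 1.
  m = 01 → c = 010011, weight = 3.
  m = 11 → c = 011011, weight = 4.
Tally weights:
  weight 0: 1 codewords.
  weight 1: 1 codewords.
  weight 3: 1 codewords.
  weight 4: 1 codewords.
Minimum distance d = smallest w > 0 with A_w > 0 = 1.
Sanity: Σ A_w = 4 = 2^2 = 4 ✓.


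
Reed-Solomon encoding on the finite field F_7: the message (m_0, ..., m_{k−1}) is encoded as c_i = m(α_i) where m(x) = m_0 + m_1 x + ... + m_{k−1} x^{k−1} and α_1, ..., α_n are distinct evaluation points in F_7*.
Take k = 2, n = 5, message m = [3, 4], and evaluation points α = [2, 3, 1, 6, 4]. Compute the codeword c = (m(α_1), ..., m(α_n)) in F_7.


c = [4, 1, 0, 6, 5]

Message polynomial: m(x) = 3 + 4·x (mod 7).
For each evaluation point α_i, compute m(α_i) mod 7:
  α_1 = 2: Horner steps 4 → 4, so m(2) = 4.
  α_2 = 3: Horner steps 4 → 1, so m(3) = 1.
  α_3 = 1: Horner steps 4 → 0, so m(1) = 0.
  α_4 = 6: Horner steps 4 → 6, so m(6) = 6.
  α_5 = 4: Horner steps 4 → 5, so m(4) = 5.
Codeword c = [4, 1, 0, 6, 5] ∈ F_7^5.


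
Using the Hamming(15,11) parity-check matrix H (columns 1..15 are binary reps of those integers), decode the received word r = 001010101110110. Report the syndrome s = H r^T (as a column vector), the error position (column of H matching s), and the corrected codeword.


s = (1, 0, 1, 0)^T, error position = 10, corrected codeword c = 001010101010110

Compute s = H r^T mod 2 one row at a time:
  s_1 = 0 + 1 + 1 + 1 + 0 + 1 + 1 + 0 = 5 ≡ 1 (mod 2).
  s_2 = 0 + 1 + 0 + 1 + 0 + 1 + 1 + 0 = 4 ≡ 0 (mod 2).
  s_3 = 0 + 1 + 0 + 1 + 1 + 1 + 1 + 0 = 5 ≡ 1 (mod 2).
  s_4 = 0 + 1 + 1 + 1 + 1 + 1 + 1 + 0 = 6 ≡ 0 (mod 2).
s = (1, 0, 1, 0)^T — this equals column 10 of H (binary 1010), so error is at position 10.
Correct: flip bit 10 of r = 001010101110110 to get c = 001010101010110.


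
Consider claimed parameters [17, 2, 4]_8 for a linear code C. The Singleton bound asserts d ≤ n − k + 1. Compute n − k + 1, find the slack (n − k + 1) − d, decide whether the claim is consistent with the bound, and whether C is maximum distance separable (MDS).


Singleton RHS = n − k + 1 = 16, slack = 12, bound satisfied, not MDS.

Singleton bound: d ≤ n − k + 1.
Here n = 17, k = 2, so n − k + 1 = 16.
Given d = 4, check d ≤ 16: YES.
Slack = (n − k + 1) − d = 12.
The code is NOT MDS (slack = 12 > 0).
Description: the claimed parameters are [17, 2, 4]_8; such a code would be non-MDS.


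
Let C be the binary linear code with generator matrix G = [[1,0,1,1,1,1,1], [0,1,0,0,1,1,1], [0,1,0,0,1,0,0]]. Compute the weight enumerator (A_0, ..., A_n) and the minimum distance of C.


Weight distribution: A_0 = 1, A_2 = 2, A_4 = 3, A_6 = 2. Minimum distance d = 2.

Enumerate all 2^3 = 8 messages m ∈ F_2^3.
For each, compute codeword c = mG in F_2^7, then tally its weight.
  m = 000 → c = 0000000, weight = 0.
  m = 100 → c = 1011111, weight = 6.
  m = 010 → c = 0100111, weight = 4.
  m = 110 → c = 1111000, weight = 4.
  m = 001 → c = 0100100, weight = 2.
  m = 101 → c = 1111011, weight = 6.
  m = 011 → c = 0000011, weight = 2.
  m = 111 → c = 1011100, weight = 4.
Tally weights:
  weight 0: 1 codewords.
  weight 2: 2 codewords.
  weight 4: 3 codewords.
  weight 6: 2 codewords.
Minimum distance d = smallest w > 0 with A_w > 0 = 2.
Sanity: Σ A_w = 8 = 2^3 = 8 ✓.


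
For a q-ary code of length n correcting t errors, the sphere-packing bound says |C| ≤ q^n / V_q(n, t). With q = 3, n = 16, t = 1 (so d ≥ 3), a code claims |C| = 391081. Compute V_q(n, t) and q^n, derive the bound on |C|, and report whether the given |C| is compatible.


V_q(n, t) = 33, q^n = 43046721, Hamming bound = 1304446, |C| = 391081 ≤ bound (satisfied).

Step 1: Compute V_q(n, t) = Σ_{j=0}^1 C(n, j) (q−1)^j.
  j = 0: C(16,0)·(2)^0 = 1·1 = 1.
  j = 1: C(16,1)·(2)^1 = 16·2 = 32.
  V_q(n, t) = 1 + 32 = 33.
Step 2: q^n = 3^16 = 43046721.
Step 3: Hamming bound ⌊q^n / V_q(n,t)⌋ = ⌊43046721/33⌋ = 1304446.
Step 4: Compare |C| = 391081 to 1304446: satisfied.
The claimed |C| lies below the Hamming bound.


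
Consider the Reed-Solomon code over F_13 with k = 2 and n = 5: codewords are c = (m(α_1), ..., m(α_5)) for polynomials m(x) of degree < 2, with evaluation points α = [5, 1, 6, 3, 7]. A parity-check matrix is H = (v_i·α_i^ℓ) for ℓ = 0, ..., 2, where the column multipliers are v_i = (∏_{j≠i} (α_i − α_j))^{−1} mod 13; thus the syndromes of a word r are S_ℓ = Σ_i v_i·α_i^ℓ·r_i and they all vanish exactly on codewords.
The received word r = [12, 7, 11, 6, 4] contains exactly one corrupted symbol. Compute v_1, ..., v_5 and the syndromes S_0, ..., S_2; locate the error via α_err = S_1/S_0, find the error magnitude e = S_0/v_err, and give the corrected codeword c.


S = (11, 3, 2), error at position 1, error magnitude e = 7, c = [5, 7, 11, 6, 4].

Step 1: column multipliers v_i = (∏_{j≠i}(α_i − α_j))^{−1} mod 13.
  i = 1 (α = 5): (5−1)(5−6)(5−3)(5−7) = 4·(−1)·2·(−2) = 16 ≡ 3, so v_1 = 3^{−1} = 9 (mod 13).
  i = 2 (α = 1): (1−5)(1−6)(1−3)(1−7) = (−4)·(−5)·(−2)·(−6) = 240 ≡ 6, so v_2 = 6^{−1} = 11 (mod 13).
  i = 3 (α = 6): (6−5)(6−1)(6−3)(6−7) = 1·5·3·(−1) = −15 ≡ 11, so v_3 = 11^{−1} = 6 (mod 13).
  i = 4 (α = 3): (3−5)(3−1)(3−6)(3−7) = (−2)·2·(−3)·(−4) = −48 ≡ 4, so v_4 = 4^{−1} = 10 (mod 13).
  i = 5 (α = 7): (7−5)(7−1)(7−6)(7−3) = 2·6·1·4 = 48 ≡ 9, so v_5 = 9^{−1} = 3 (mod 13).
  v = [9, 11, 6, 10, 3].
Step 2: syndromes of r = [12, 7, 11, 6, 4] (all sums mod 13).
  S_0 = Σ v_i r_i = 9·12 + 11·7 + 6·11 + 10·6 + 3·4 = 323 ≡ 11.
  S_1 = Σ v_i α_i r_i = 9·5·12 + 11·1·7 + 6·6·11 + 10·3·6 + 3·7·4 = 1277 ≡ 3.
  α_i^2 mod 13 = [12, 1, 10, 9, 10].
  S_2 = Σ v_i α_i^2 r_i = 9·12·12 + 11·1·7 + 6·10·11 + 10·9·6 + 3·10·4 = 2693 ≡ 2.
  S = (11, 3, 2) ≠ 0, so r is not a codeword (an error is present).
Step 3: locate the error. For a single error e at position i, S_ℓ = v_i·e·α_i^ℓ, so α_err = S_1/S_0.
  S_0^{−1} = 11^{−1} = 6 (mod 13), so α_err = 3·6 = 18 ≡ 5 = α_1. Error position i = 1.
  Consistency check: S_2/S_1 = 2·9 = 18 ≡ 5 = α_err ✓ (single-error assumption holds).
Step 4: error magnitude e = S_0/v_1 = S_0·∏_{j≠1}(α_1 − α_j) = 11·3 = 33 ≡ 7 (mod 13).
Step 5: correct position 1: c_1 = r_1 − e = 12 − 7 ≡ 5 (mod 13). Hence c = [5, 7, 11, 6, 4].
  Check: interpolating c through the α_i gives m(x) = 1 + 6·x (degree < 2) with m(α_i) = c_i for every i, so c is indeed a codeword.


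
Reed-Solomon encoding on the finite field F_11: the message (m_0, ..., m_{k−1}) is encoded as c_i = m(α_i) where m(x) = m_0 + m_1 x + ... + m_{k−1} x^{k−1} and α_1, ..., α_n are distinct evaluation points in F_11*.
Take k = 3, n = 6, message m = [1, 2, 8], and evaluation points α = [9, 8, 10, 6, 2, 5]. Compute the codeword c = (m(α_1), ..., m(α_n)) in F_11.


c = [7, 1, 7, 4, 4, 2]

Message polynomial: m(x) = 1 + 2·x + 8·x^2 (mod 11).
For each evaluation point α_i, compute m(α_i) mod 11:
  α_1 = 9: Horner steps 8 → 8 → 7, so m(9) = 7.
  α_2 = 8: Horner steps 8 → 0 → 1, so m(8) = 1.
  α_3 = 10: Horner steps 8 → 5 → 7, so m(10) = 7.
  α_4 = 6: Horner steps 8 → 6 → 4, so m(6) = 4.
  α_5 = 2: Horner steps 8 → 7 → 4, so m(2) = 4.
  α_6 = 5: Horner steps 8 → 9 → 2, so m(5) = 2.
Codeword c = [7, 1, 7, 4, 4, 2] ∈ F_11^6.


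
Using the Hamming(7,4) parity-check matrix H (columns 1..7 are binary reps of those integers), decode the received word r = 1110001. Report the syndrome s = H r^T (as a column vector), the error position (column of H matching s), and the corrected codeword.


s = (1, 1, 1)^T, error position = 7, corrected codeword c = 1110000

Compute s = H r^T mod 2 one row at a time:
  s_1 = 0 + 0 + 0 + 1 = 1 ≡ 1 (mod 2).
  s_2 = 1 + 1 + 0 + 1 = 3 ≡ 1 (mod 2).
  s_3 = 1 + 1 + 0 + 1 = 3 ≡ 1 (mod 2).
s = (1, 1, 1)^T — this equals column 7 of H (binary 111), so error is at position 7.
Correct: flip bit 7 of r = 1110001 to get c = 1110000.


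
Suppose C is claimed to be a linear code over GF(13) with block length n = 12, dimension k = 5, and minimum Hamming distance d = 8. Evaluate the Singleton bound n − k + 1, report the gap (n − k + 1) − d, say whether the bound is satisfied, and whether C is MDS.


Singleton RHS = n − k + 1 = 8, slack = 0, bound satisfied, MDS.

Singleton bound: d ≤ n − k + 1.
Here n = 12, k = 5, so n − k + 1 = 8.
Given d = 8, check d ≤ 8: YES.
Slack = (n − k + 1) − d = 0.
The code is MDS (slack = 0).
Description: the claimed parameters are [12, 5, 8]_13; such a code would be MDS (meets Singleton bound).


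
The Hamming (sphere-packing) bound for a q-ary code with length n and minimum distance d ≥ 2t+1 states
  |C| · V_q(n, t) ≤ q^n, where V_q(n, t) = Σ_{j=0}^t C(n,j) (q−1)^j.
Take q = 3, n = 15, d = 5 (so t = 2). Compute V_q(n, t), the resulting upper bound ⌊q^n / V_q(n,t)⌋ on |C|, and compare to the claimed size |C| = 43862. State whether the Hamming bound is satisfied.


V_q(n, t) = 451, q^n = 14348907, Hamming bound = 31815, |C| = 43862 > bound (violated).

Step 1: Compute V_q(n, t) = Σ_{j=0}^2 C(n, j) (q−1)^j.
  j = 0: C(15,0)·(2)^0 = 1·1 = 1.
  j = 1: C(15,1)·(2)^1 = 15·2 = 30.
  j = 2: C(15,2)·(2)^2 = 105·4 = 420.
  V_q(n, t) = 1 + 30 + 420 = 451.
Step 2: q^n = 3^15 = 14348907.
Step 3: Hamming bound ⌊q^n / V_q(n,t)⌋ = ⌊14348907/451⌋ = 31815.
Step 4: Compare |C| = 43862 to 31815: violated.
The claimed |C| lies above the Hamming bound, so no 3-ary code of length 15 with d ≥ 5 can have 43862 codewords.


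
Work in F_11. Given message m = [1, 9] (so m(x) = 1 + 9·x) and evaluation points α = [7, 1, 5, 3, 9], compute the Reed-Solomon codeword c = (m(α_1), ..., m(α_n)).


c = [9, 10, 2, 6, 5]

Message polynomial: m(x) = 1 + 9·x (mod 11).
For each evaluation point α_i, compute m(α_i) mod 11:
  α_1 = 7: Horner steps 9 → 9, so m(7) = 9.
  α_2 = 1: Horner steps 9 → 10, so m(1) = 10.
  α_3 = 5: Horner steps 9 → 2, so m(5) = 2.
  α_4 = 3: Horner steps 9 → 6, so m(3) = 6.
  α_5 = 9: Horner steps 9 → 5, so m(9) = 5.
Codeword c = [9, 10, 2, 6, 5] ∈ F_11^5.


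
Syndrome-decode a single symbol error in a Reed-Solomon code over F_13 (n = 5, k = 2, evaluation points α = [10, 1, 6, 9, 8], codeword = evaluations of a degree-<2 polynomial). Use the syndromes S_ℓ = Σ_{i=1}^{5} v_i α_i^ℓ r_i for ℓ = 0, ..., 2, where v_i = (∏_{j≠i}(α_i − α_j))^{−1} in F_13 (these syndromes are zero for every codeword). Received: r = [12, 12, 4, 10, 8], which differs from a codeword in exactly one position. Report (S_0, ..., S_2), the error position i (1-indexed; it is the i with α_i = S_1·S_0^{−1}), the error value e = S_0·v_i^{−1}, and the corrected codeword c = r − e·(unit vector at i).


S = (4, 4, 4), error at position 2, error magnitude e = 5, c = [12, 7, 4, 10, 8].

Step 1: column multipliers v_i = (∏_{j≠i}(α_i − α_j))^{−1} mod 13.
  i = 1 (α = 10): (10−1)(10−6)(10−9)(10−8) = 9·4·1·2 = 72 ≡ 7, so v_1 = 7^{−1} = 2 (mod 13).
  i = 2 (α = 1): (1−10)(1−6)(1−9)(1−8) = (−9)·(−5)·(−8)·(−7) = 2520 ≡ 11, so v_2 = 11^{−1} = 6 (mod 13).
  i = 3 (α = 6): (6−10)(6−1)(6−9)(6−8) = (−4)·5·(−3)·(−2) = −120 ≡ 10, so v_3 = 10^{−1} = 4 (mod 13).
  i = 4 (α = 9): (9−10)(9−1)(9−6)(9−8) = (−1)·8·3·1 = −24 ≡ 2, so v_4 = 2^{−1} = 7 (mod 13).
  i = 5 (α = 8): (8−10)(8−1)(8−6)(8−9) = (−2)·7·2·(−1) = 28 ≡ 2, so v_5 = 2^{−1} = 7 (mod 13).
  v = [2, 6, 4, 7, 7].
Step 2: syndromes of r = [12, 12, 4, 10, 8] (all sums mod 13).
  S_0 = Σ v_i r_i = 2·12 + 6·12 + 4·4 + 7·10 + 7·8 = 238 ≡ 4.
  S_1 = Σ v_i α_i r_i = 2·10·12 + 6·1·12 + 4·6·4 + 7·9·10 + 7·8·8 = 1486 ≡ 4.
  α_i^2 mod 13 = [9, 1, 10, 3, 12].
  S_2 = Σ v_i α_i^2 r_i = 2·9·12 + 6·1·12 + 4·10·4 + 7·3·10 + 7·12·8 = 1330 ≡ 4.
  S = (4, 4, 4) ≠ 0, so r is not a codeword (an error is present).
Step 3: locate the error. For a single error e at position i, S_ℓ = v_i·e·α_i^ℓ, so α_err = S_1/S_0.
  S_0^{−1} = 4^{−1} = 10 (mod 13), so α_err = 4·10 = 40 ≡ 1 = α_2. Error position i = 2.
  Consistency check: S_2/S_1 = 4·10 = 40 ≡ 1 = α_err ✓ (single-error assumption holds).
Step 4: error magnitude e = S_0/v_2 = S_0·∏_{j≠2}(α_2 − α_j) = 4·11 = 44 ≡ 5 (mod 13).
Step 5: correct position 2: c_2 = r_2 − e = 12 − 5 ≡ 7 (mod 13). Hence c = [12, 7, 4, 10, 8].
  Check: interpolating c through the α_i gives m(x) = 5 + 2·x (degree < 2) with m(α_i) = c_i for every i, so c is indeed a codeword.


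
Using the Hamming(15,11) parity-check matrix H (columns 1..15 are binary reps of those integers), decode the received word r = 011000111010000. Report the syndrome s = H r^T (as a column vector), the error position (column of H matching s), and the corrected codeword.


s = (1, 1, 0, 0)^T, error position = 12, corrected codeword c = 011000111011000

Compute s = H r^T mod 2 one row at a time:
  s_1 = 1 + 1 + 0 + 1 + 0 + 0 + 0 + 0 = 3 ≡ 1 (mod 2).
  s_2 = 0 + 0 + 0 + 1 + 0 + 0 + 0 + 0 = 1 ≡ 1 (mod 2).
  s_3 = 1 + 1 + 0 + 1 + 0 + 1 + 0 + 0 = 4 ≡ 0 (mod 2).
  s_4 = 0 + 1 + 0 + 1 + 1 + 1 + 0 + 0 = 4 ≡ 0 (mod 2).
s = (1, 1, 0, 0)^T — this equals column 12 of H (binary 1100), so error is at position 12.
Correct: flip bit 12 of r = 011000111010000 to get c = 011000111011000.


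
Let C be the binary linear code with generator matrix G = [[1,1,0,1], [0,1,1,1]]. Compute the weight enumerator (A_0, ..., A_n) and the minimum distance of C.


Weight distribution: A_0 = 1, A_2 = 1, A_3 = 2. Minimum distance d = 2.

Enumerate all 2^2 = 4 messages m ∈ F_2^2.
For each, compute codeword c = mG in F_2^4, then tally its weight.
  m = 00 → c = 0000, weight = 0.
  m = 10 → c = 1101, weight = 3.
  m = 01 → c = 0111, weight = 3.
  m = 11 → c = 1010, weight = 2.
Tally weights:
  weight 0: 1 codewords.
  weight 2: 1 codewords.
  weight 3: 2 codewords.
Minimum distance d = smallest w > 0 with A_w > 0 = 2.
Sanity: Σ A_w = 4 = 2^2 = 4 ✓.


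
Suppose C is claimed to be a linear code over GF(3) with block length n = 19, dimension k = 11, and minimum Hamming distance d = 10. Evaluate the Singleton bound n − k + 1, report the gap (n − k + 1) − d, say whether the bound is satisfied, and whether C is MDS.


Singleton RHS = n − k + 1 = 9, slack = -1, bound violated (no such code; not MDS).

Singleton bound: d ≤ n − k + 1.
Here n = 19, k = 11, so n − k + 1 = 9.
Given d = 10, check d ≤ 9: NO.
Slack = (n − k + 1) − d = -1.
The slack is negative: d = 10 exceeds n − k + 1 = 9 by 1, so the Singleton bound is violated and no linear [19, 11, 10]_3 code can exist. In particular it is not MDS (MDS requires d = n − k + 1 exactly).
Description: the claimed parameters are [19, 11, 10]_3; such a code would be impossible (violates the Singleton bound).


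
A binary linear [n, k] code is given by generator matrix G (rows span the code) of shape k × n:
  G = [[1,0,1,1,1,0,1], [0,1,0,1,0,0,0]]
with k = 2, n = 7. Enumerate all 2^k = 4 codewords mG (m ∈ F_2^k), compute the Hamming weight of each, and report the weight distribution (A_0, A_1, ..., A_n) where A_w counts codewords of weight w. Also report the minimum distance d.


Weight distribution: A_0 = 1, A_2 = 1, A_5 = 2. Minimum distance d = 2.

Enumerate all 2^2 = 4 messages m ∈ F_2^2.
For each, compute codeword c = mG in F_2^7, then tally its weight.
  m = 00 → c = 0000000, weight = 0.
  m = 10 → c = 1011101, weight = 5.
  m = 01 → c = 0101000, weight = 2.
  m = 11 → c = 1110101, weight = 5.
Tally weights:
  weight 0: 1 codewords.
  weight 2: 1 codewords.
  weight 5: 2 codewords.
Minimum distance d = smallest w > 0 with A_w > 0 = 2.
Sanity: Σ A_w = 4 = 2^2 = 4 ✓.


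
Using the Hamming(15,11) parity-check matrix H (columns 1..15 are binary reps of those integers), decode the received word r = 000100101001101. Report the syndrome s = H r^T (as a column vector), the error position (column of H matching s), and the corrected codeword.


s = (0, 1, 0, 0)^T, error position = 4, corrected codeword c = 000000101001101

Compute s = H r^T mod 2 one row at a time:
  s_1 = 0 + 1 + 0 + 0 + 1 + 1 + 0 + 1 = 4 ≡ 0 (mod 2).
  s_2 = 1 + 0 + 0 + 1 + 1 + 1 + 0 + 1 = 5 ≡ 1 (mod 2).
  s_3 = 0 + 0 + 0 + 1 + 0 + 0 + 0 + 1 = 2 ≡ 0 (mod 2).
  s_4 = 0 + 0 + 0 + 1 + 1 + 0 + 1 + 1 = 4 ≡ 0 (mod 2).
s = (0, 1, 0, 0)^T — this equals column 4 of H (binary 0100), so error is at position 4.
Correct: flip bit 4 of r = 000100101001101 to get c = 000000101001101.


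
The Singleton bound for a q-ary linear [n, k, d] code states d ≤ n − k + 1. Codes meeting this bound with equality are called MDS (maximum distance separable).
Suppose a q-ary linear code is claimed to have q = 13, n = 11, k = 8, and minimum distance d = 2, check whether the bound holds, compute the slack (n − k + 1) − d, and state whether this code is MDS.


Singleton RHS = n − k + 1 = 4, slack = 2, bound satisfied, not MDS.

Singleton bound: d ≤ n − k + 1.
Here n = 11, k = 8, so n − k + 1 = 4.
Given d = 2, check d ≤ 4: YES.
Slack = (n − k + 1) − d = 2.
The code is NOT MDS (slack = 2 > 0).
Description: the claimed parameters are [11, 8, 2]_13; such a code would be non-MDS.


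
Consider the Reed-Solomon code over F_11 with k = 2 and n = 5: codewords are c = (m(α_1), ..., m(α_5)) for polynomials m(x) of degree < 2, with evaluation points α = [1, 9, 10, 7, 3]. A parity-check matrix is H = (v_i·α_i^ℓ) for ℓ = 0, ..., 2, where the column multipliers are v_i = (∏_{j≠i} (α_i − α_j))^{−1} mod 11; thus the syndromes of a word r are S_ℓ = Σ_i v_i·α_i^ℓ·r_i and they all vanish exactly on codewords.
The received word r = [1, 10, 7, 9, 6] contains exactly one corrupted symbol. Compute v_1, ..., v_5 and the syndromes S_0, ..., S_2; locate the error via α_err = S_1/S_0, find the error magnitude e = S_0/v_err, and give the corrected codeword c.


S = (4, 6, 9), error at position 4, error magnitude e = 4, c = [1, 10, 7, 5, 6].

Step 1: column multipliers v_i = (∏_{j≠i}(α_i − α_j))^{−1} mod 11.
  i = 1 (α = 1): (1−9)(1−10)(1−7)(1−3) = (−8)·(−9)·(−6)·(−2) = 864 ≡ 6, so v_1 = 6^{−1} = 2 (mod 11).
  i = 2 (α = 9): (9−1)(9−10)(9−7)(9−3) = 8·(−1)·2·6 = −96 ≡ 3, so v_2 = 3^{−1} = 4 (mod 11).
  i = 3 (α = 10): (10−1)(10−9)(10−7)(10−3) = 9·1·3·7 = 189 ≡ 2, so v_3 = 2^{−1} = 6 (mod 11).
  i = 4 (α = 7): (7−1)(7−9)(7−10)(7−3) = 6·(−2)·(−3)·4 = 144 ≡ 1, so v_4 = 1^{−1} = 1 (mod 11).
  i = 5 (α = 3): (3−1)(3−9)(3−10)(3−7) = 2·(−6)·(−7)·(−4) = −336 ≡ 5, so v_5 = 5^{−1} = 9 (mod 11).
  v = [2, 4, 6, 1, 9].
Step 2: syndromes of r = [1, 10, 7, 9, 6] (all sums mod 11).
  S_0 = Σ v_i r_i = 2·1 + 4·10 + 6·7 + 1·9 + 9·6 = 147 ≡ 4.
  S_1 = Σ v_i α_i r_i = 2·1·1 + 4·9·10 + 6·10·7 + 1·7·9 + 9·3·6 = 1007 ≡ 6.
  α_i^2 mod 11 = [1, 4, 1, 5, 9].
  S_2 = Σ v_i α_i^2 r_i = 2·1·1 + 4·4·10 + 6·1·7 + 1·5·9 + 9·9·6 = 735 ≡ 9.
  S = (4, 6, 9) ≠ 0, so r is not a codeword (an error is present).
Step 3: locate the error. For a single error e at position i, S_ℓ = v_i·e·α_i^ℓ, so α_err = S_1/S_0.
  S_0^{−1} = 4^{−1} = 3 (mod 11), so α_err = 6·3 = 18 ≡ 7 = α_4. Error position i = 4.
  Consistency check: S_2/S_1 = 9·2 = 18 ≡ 7 = α_err ✓ (single-error assumption holds).
Step 4: error magnitude e = S_0/v_4 = S_0·∏_{j≠4}(α_4 − α_j) = 4·1 = 4 ≡ 4 (mod 11).
Step 5: correct position 4: c_4 = r_4 − e = 9 − 4 ≡ 5 (mod 11). Hence c = [1, 10, 7, 5, 6].
  Check: interpolating c through the α_i gives m(x) = 4 + 8·x (degree < 2) with m(α_i) = c_i for every i, so c is indeed a codeword.


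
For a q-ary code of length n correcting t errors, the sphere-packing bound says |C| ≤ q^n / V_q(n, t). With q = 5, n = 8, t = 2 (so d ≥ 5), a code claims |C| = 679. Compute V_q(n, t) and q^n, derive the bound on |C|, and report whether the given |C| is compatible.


V_q(n, t) = 481, q^n = 390625, Hamming bound = 812, |C| = 679 ≤ bound (satisfied).

Step 1: Compute V_q(n, t) = Σ_{j=0}^2 C(n, j) (q−1)^j.
  j = 0: C(8,0)·(4)^0 = 1·1 = 1.
  j = 1: C(8,1)·(4)^1 = 8·4 = 32.
  j = 2: C(8,2)·(4)^2 = 28·16 = 448.
  V_q(n, t) = 1 + 32 + 448 = 481.
Step 2: q^n = 5^8 = 390625.
Step 3: Hamming bound ⌊q^n / V_q(n,t)⌋ = ⌊390625/481⌋ = 812.
Step 4: Compare |C| = 679 to 812: satisfied.
The claimed |C| lies below the Hamming bound.


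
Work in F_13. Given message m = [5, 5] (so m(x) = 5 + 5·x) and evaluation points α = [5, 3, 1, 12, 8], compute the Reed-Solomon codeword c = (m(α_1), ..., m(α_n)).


c = [4, 7, 10, 0, 6]

Message polynomial: m(x) = 5 + 5·x (mod 13).
For each evaluation point α_i, compute m(α_i) mod 13:
  α_1 = 5: Horner steps 5 → 4, so m(5) = 4.
  α_2 = 3: Horner steps 5 → 7, so m(3) = 7.
  α_3 = 1: Horner steps 5 → 10, so m(1) = 10.
  α_4 = 12: Horner steps 5 → 0, so m(12) = 0.
  α_5 = 8: Horner steps 5 → 6, so m(8) = 6.
Codeword c = [4, 7, 10, 0, 6] ∈ F_13^5.


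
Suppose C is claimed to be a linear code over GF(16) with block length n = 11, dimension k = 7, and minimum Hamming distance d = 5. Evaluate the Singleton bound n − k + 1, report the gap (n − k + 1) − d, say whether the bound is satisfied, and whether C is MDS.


Singleton RHS = n − k + 1 = 5, slack = 0, bound satisfied, MDS.

Singleton bound: d ≤ n − k + 1.
Here n = 11, k = 7, so n − k + 1 = 5.
Given d = 5, check d ≤ 5: YES.
Slack = (n − k + 1) − d = 0.
The code is MDS (slack = 0).
Description: the claimed parameters are [11, 7, 5]_16; such a code would be MDS (meets Singleton bound).


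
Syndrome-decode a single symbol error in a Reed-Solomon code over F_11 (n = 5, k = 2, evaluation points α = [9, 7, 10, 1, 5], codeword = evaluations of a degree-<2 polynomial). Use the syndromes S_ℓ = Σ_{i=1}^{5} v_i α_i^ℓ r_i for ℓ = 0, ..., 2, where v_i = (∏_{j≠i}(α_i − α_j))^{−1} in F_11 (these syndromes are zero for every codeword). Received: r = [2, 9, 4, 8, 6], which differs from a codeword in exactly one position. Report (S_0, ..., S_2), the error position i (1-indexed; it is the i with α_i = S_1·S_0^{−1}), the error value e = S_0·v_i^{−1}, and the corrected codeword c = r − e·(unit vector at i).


S = (9, 1, 5), error at position 5, error magnitude e = 1, c = [2, 9, 4, 8, 5].

Step 1: column multipliers v_i = (∏_{j≠i}(α_i − α_j))^{−1} mod 11.
  i = 1 (α = 9): (9−7)(9−10)(9−1)(9−5) = 2·(−1)·8·4 = −64 ≡ 2, so v_1 = 2^{−1} = 6 (mod 11).
  i = 2 (α = 7): (7−9)(7−10)(7−1)(7−5) = (−2)·(−3)·6·2 = 72 ≡ 6, so v_2 = 6^{−1} = 2 (mod 11).
  i = 3 (α = 10): (10−9)(10−7)(10−1)(10−5) = 1·3·9·5 = 135 ≡ 3, so v_3 = 3^{−1} = 4 (mod 11).
  i = 4 (α = 1): (1−9)(1−7)(1−10)(1−5) = (−8)·(−6)·(−9)·(−4) = 1728 ≡ 1, so v_4 = 1^{−1} = 1 (mod 11).
  i = 5 (α = 5): (5−9)(5−7)(5−10)(5−1) = (−4)·(−2)·(−5)·4 = −160 ≡ 5, so v_5 = 5^{−1} = 9 (mod 11).
  v = [6, 2, 4, 1, 9].
Step 2: syndromes of r = [2, 9, 4, 8, 6] (all sums mod 11).
  S_0 = Σ v_i r_i = 6·2 + 2·9 + 4·4 + 1·8 + 9·6 = 108 ≡ 9.
  S_1 = Σ v_i α_i r_i = 6·9·2 + 2·7·9 + 4·10·4 + 1·1·8 + 9·5·6 = 672 ≡ 1.
  α_i^2 mod 11 = [4, 5, 1, 1, 3].
  S_2 = Σ v_i α_i^2 r_i = 6·4·2 + 2·5·9 + 4·1·4 + 1·1·8 + 9·3·6 = 324 ≡ 5.
  S = (9, 1, 5) ≠ 0, so r is not a codeword (an error is present).
Step 3: locate the error. For a single error e at position i, S_ℓ = v_i·e·α_i^ℓ, so α_err = S_1/S_0.
  S_0^{−1} = 9^{−1} = 5 (mod 11), so α_err = 1·5 = 5 ≡ 5 = α_5. Error position i = 5.
  Consistency check: S_2/S_1 = 5·1 = 5 ≡ 5 = α_err ✓ (single-error assumption holds).
Step 4: error magnitude e = S_0/v_5 = S_0·∏_{j≠5}(α_5 − α_j) = 9·5 = 45 ≡ 1 (mod 11).
Step 5: correct position 5: c_5 = r_5 − e = 6 − 1 ≡ 5 (mod 11). Hence c = [2, 9, 4, 8, 5].
  Check: interpolating c through the α_i gives m(x) = 6 + 2·x (degree < 2) with m(α_i) = c_i for every i, so c is indeed a codeword.


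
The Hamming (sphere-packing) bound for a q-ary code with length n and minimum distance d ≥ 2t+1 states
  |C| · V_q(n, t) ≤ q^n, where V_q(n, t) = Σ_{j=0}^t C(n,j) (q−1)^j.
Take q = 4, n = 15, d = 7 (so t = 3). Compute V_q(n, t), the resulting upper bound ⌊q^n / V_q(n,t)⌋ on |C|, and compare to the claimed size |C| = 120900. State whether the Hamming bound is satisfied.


V_q(n, t) = 13276, q^n = 1073741824, Hamming bound = 80878, |C| = 120900 > bound (violated).

Step 1: Compute V_q(n, t) = Σ_{j=0}^3 C(n, j) (q−1)^j.
  j = 0: C(15,0)·(3)^0 = 1·1 = 1.
  j = 1: C(15,1)·(3)^1 = 15·3 = 45.
  j = 2: C(15,2)·(3)^2 = 105·9 = 945.
  j = 3: C(15,3)·(3)^3 = 455·27 = 12285.
  V_q(n, t) = 1 + 45 + 945 + 12285 = 13276.
Step 2: q^n = 4^15 = 1073741824.
Step 3: Hamming bound ⌊q^n / V_q(n,t)⌋ = ⌊1073741824/13276⌋ = 80878.
Step 4: Compare |C| = 120900 to 80878: violated.
The claimed |C| lies above the Hamming bound, so no 4-ary code of length 15 with d ≥ 7 can have 120900 codewords.


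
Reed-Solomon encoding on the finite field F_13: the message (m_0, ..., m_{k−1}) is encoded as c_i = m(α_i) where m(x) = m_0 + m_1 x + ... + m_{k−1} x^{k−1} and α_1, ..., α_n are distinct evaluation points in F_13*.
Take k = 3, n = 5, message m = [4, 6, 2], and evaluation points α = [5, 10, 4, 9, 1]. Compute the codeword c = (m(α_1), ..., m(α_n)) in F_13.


c = [6, 4, 8, 12, 12]

Message polynomial: m(x) = 4 + 6·x + 2·x^2 (mod 13).
For each evaluation point α_i, compute m(α_i) mod 13:
  α_1 = 5: Horner steps 2 → 3 → 6, so m(5) = 6.
  α_2 = 10: Horner steps 2 → 0 → 4, so m(10) = 4.
  α_3 = 4: Horner steps 2 → 1 → 8, so m(4) = 8.
  α_4 = 9: Horner steps 2 → 11 → 12, so m(9) = 12.
  α_5 = 1: Horner steps 2 → 8 → 12, so m(1) = 12.
Codeword c = [6, 4, 8, 12, 12] ∈ F_13^5.
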